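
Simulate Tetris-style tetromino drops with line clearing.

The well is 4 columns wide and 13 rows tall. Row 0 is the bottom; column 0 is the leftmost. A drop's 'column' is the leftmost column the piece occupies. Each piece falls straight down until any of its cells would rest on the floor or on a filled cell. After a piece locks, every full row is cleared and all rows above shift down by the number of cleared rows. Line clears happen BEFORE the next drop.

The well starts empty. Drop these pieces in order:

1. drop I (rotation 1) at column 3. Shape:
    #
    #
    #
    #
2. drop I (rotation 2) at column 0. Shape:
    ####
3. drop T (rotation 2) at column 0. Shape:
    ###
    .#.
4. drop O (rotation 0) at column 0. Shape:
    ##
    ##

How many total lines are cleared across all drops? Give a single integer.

Answer: 2

Derivation:
Drop 1: I rot1 at col 3 lands with bottom-row=0; cleared 0 line(s) (total 0); column heights now [0 0 0 4], max=4
Drop 2: I rot2 at col 0 lands with bottom-row=4; cleared 1 line(s) (total 1); column heights now [0 0 0 4], max=4
Drop 3: T rot2 at col 0 lands with bottom-row=0; cleared 1 line(s) (total 2); column heights now [0 1 0 3], max=3
Drop 4: O rot0 at col 0 lands with bottom-row=1; cleared 0 line(s) (total 2); column heights now [3 3 0 3], max=3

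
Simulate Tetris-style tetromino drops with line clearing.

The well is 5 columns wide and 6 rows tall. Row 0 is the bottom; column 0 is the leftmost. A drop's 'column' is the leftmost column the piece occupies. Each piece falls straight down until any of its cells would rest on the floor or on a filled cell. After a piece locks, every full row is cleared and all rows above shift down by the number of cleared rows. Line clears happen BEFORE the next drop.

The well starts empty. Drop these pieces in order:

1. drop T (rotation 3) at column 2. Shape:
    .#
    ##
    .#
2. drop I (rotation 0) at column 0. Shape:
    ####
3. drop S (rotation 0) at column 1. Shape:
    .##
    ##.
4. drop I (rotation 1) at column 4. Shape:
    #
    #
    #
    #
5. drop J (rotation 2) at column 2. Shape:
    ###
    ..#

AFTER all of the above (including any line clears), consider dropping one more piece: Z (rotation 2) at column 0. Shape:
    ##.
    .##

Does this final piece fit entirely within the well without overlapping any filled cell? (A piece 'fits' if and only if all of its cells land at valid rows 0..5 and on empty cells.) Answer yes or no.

Drop 1: T rot3 at col 2 lands with bottom-row=0; cleared 0 line(s) (total 0); column heights now [0 0 2 3 0], max=3
Drop 2: I rot0 at col 0 lands with bottom-row=3; cleared 0 line(s) (total 0); column heights now [4 4 4 4 0], max=4
Drop 3: S rot0 at col 1 lands with bottom-row=4; cleared 0 line(s) (total 0); column heights now [4 5 6 6 0], max=6
Drop 4: I rot1 at col 4 lands with bottom-row=0; cleared 1 line(s) (total 1); column heights now [0 4 5 5 3], max=5
Drop 5: J rot2 at col 2 lands with bottom-row=4; cleared 0 line(s) (total 1); column heights now [0 4 6 6 6], max=6
Test piece Z rot2 at col 0 (width 3): heights before test = [0 4 6 6 6]; fits = False

Answer: no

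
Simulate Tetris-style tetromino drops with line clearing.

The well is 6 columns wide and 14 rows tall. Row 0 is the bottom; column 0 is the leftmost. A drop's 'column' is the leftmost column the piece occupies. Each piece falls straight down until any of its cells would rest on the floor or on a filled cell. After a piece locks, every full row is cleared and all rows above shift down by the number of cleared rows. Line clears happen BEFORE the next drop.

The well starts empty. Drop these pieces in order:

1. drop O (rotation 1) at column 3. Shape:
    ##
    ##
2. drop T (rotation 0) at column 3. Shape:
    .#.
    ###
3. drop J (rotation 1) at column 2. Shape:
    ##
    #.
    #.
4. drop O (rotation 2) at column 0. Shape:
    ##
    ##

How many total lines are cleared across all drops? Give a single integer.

Answer: 0

Derivation:
Drop 1: O rot1 at col 3 lands with bottom-row=0; cleared 0 line(s) (total 0); column heights now [0 0 0 2 2 0], max=2
Drop 2: T rot0 at col 3 lands with bottom-row=2; cleared 0 line(s) (total 0); column heights now [0 0 0 3 4 3], max=4
Drop 3: J rot1 at col 2 lands with bottom-row=1; cleared 0 line(s) (total 0); column heights now [0 0 4 4 4 3], max=4
Drop 4: O rot2 at col 0 lands with bottom-row=0; cleared 0 line(s) (total 0); column heights now [2 2 4 4 4 3], max=4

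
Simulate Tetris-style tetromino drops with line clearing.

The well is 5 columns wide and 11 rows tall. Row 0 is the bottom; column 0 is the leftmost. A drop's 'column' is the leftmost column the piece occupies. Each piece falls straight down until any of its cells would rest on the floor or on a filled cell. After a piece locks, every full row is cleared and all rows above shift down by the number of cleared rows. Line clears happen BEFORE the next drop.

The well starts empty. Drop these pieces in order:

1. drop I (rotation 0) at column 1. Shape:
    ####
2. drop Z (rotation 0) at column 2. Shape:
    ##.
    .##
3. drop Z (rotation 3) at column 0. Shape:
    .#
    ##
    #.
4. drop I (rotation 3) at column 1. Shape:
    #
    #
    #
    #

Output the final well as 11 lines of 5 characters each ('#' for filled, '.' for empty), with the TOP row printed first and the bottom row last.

Drop 1: I rot0 at col 1 lands with bottom-row=0; cleared 0 line(s) (total 0); column heights now [0 1 1 1 1], max=1
Drop 2: Z rot0 at col 2 lands with bottom-row=1; cleared 0 line(s) (total 0); column heights now [0 1 3 3 2], max=3
Drop 3: Z rot3 at col 0 lands with bottom-row=0; cleared 1 line(s) (total 1); column heights now [1 2 2 2 1], max=2
Drop 4: I rot3 at col 1 lands with bottom-row=2; cleared 0 line(s) (total 1); column heights now [1 6 2 2 1], max=6

Answer: .....
.....
.....
.....
.....
.#...
.#...
.#...
.#...
.###.
##.##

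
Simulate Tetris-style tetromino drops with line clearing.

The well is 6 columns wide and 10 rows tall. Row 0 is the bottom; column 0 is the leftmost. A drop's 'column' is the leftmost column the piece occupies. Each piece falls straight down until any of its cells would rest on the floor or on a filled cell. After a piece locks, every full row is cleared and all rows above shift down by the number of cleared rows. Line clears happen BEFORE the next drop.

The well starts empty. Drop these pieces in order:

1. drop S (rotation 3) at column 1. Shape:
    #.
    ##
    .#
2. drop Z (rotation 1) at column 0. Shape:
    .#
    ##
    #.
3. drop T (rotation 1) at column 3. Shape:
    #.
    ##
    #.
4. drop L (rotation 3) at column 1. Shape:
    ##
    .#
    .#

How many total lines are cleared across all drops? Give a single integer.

Answer: 0

Derivation:
Drop 1: S rot3 at col 1 lands with bottom-row=0; cleared 0 line(s) (total 0); column heights now [0 3 2 0 0 0], max=3
Drop 2: Z rot1 at col 0 lands with bottom-row=2; cleared 0 line(s) (total 0); column heights now [4 5 2 0 0 0], max=5
Drop 3: T rot1 at col 3 lands with bottom-row=0; cleared 0 line(s) (total 0); column heights now [4 5 2 3 2 0], max=5
Drop 4: L rot3 at col 1 lands with bottom-row=3; cleared 0 line(s) (total 0); column heights now [4 6 6 3 2 0], max=6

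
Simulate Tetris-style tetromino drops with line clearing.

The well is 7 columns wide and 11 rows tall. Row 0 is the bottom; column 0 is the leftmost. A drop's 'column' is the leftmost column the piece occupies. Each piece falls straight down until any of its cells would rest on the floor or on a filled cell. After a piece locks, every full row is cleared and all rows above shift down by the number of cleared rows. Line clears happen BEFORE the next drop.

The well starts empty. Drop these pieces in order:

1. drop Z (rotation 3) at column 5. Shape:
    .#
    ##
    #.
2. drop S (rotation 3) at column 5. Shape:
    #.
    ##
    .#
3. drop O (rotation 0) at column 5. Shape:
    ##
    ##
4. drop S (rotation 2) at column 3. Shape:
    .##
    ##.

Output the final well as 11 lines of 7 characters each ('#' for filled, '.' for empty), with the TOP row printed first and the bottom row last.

Drop 1: Z rot3 at col 5 lands with bottom-row=0; cleared 0 line(s) (total 0); column heights now [0 0 0 0 0 2 3], max=3
Drop 2: S rot3 at col 5 lands with bottom-row=3; cleared 0 line(s) (total 0); column heights now [0 0 0 0 0 6 5], max=6
Drop 3: O rot0 at col 5 lands with bottom-row=6; cleared 0 line(s) (total 0); column heights now [0 0 0 0 0 8 8], max=8
Drop 4: S rot2 at col 3 lands with bottom-row=7; cleared 0 line(s) (total 0); column heights now [0 0 0 8 9 9 8], max=9

Answer: .......
.......
....##.
...####
.....##
.....#.
.....##
......#
......#
.....##
.....#.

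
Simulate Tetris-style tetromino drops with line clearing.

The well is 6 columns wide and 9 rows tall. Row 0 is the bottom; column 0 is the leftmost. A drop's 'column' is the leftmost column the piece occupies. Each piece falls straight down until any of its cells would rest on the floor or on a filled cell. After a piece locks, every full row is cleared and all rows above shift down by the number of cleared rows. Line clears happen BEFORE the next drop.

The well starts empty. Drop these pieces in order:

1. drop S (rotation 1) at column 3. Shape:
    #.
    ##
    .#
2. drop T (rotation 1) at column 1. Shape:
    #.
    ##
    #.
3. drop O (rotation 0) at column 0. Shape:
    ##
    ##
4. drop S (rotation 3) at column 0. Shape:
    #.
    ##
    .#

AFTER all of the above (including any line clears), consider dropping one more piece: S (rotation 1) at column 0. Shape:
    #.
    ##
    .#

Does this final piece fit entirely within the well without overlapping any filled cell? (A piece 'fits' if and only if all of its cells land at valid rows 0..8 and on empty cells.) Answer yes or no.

Answer: no

Derivation:
Drop 1: S rot1 at col 3 lands with bottom-row=0; cleared 0 line(s) (total 0); column heights now [0 0 0 3 2 0], max=3
Drop 2: T rot1 at col 1 lands with bottom-row=0; cleared 0 line(s) (total 0); column heights now [0 3 2 3 2 0], max=3
Drop 3: O rot0 at col 0 lands with bottom-row=3; cleared 0 line(s) (total 0); column heights now [5 5 2 3 2 0], max=5
Drop 4: S rot3 at col 0 lands with bottom-row=5; cleared 0 line(s) (total 0); column heights now [8 7 2 3 2 0], max=8
Test piece S rot1 at col 0 (width 2): heights before test = [8 7 2 3 2 0]; fits = False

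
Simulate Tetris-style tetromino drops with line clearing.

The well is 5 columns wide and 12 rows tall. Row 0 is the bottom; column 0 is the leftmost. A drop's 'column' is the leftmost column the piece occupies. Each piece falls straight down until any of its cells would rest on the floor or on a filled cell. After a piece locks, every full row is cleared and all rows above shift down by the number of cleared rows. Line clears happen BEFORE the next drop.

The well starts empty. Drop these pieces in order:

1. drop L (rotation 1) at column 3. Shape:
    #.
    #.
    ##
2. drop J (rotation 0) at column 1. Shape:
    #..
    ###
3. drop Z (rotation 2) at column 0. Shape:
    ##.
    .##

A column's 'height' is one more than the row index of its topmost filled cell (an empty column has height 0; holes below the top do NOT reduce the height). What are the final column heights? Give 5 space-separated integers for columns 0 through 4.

Drop 1: L rot1 at col 3 lands with bottom-row=0; cleared 0 line(s) (total 0); column heights now [0 0 0 3 1], max=3
Drop 2: J rot0 at col 1 lands with bottom-row=3; cleared 0 line(s) (total 0); column heights now [0 5 4 4 1], max=5
Drop 3: Z rot2 at col 0 lands with bottom-row=5; cleared 0 line(s) (total 0); column heights now [7 7 6 4 1], max=7

Answer: 7 7 6 4 1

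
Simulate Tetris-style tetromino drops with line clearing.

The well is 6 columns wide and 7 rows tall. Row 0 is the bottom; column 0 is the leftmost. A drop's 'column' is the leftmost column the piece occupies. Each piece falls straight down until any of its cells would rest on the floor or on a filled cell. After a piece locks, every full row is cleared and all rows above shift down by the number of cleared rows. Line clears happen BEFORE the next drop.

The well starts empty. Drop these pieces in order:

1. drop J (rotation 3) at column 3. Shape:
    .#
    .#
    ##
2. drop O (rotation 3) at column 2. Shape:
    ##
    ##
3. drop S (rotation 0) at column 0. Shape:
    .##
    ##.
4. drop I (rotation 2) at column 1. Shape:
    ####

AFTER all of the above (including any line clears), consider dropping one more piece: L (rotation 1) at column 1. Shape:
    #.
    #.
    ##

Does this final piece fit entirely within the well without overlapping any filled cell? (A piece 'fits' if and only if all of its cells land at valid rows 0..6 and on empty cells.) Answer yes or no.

Answer: no

Derivation:
Drop 1: J rot3 at col 3 lands with bottom-row=0; cleared 0 line(s) (total 0); column heights now [0 0 0 1 3 0], max=3
Drop 2: O rot3 at col 2 lands with bottom-row=1; cleared 0 line(s) (total 0); column heights now [0 0 3 3 3 0], max=3
Drop 3: S rot0 at col 0 lands with bottom-row=2; cleared 0 line(s) (total 0); column heights now [3 4 4 3 3 0], max=4
Drop 4: I rot2 at col 1 lands with bottom-row=4; cleared 0 line(s) (total 0); column heights now [3 5 5 5 5 0], max=5
Test piece L rot1 at col 1 (width 2): heights before test = [3 5 5 5 5 0]; fits = False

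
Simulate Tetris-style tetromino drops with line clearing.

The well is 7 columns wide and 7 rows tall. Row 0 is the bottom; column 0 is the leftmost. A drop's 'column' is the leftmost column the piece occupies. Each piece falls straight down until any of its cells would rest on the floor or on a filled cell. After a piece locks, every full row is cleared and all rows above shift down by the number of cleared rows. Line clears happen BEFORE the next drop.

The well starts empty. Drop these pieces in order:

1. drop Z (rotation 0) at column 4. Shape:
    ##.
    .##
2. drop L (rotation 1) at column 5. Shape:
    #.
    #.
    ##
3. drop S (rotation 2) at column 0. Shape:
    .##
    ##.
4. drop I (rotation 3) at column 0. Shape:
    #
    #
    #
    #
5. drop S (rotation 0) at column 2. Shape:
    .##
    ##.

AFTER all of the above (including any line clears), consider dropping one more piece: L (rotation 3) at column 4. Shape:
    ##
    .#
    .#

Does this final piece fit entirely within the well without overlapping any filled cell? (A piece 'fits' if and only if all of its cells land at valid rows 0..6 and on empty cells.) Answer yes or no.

Answer: no

Derivation:
Drop 1: Z rot0 at col 4 lands with bottom-row=0; cleared 0 line(s) (total 0); column heights now [0 0 0 0 2 2 1], max=2
Drop 2: L rot1 at col 5 lands with bottom-row=2; cleared 0 line(s) (total 0); column heights now [0 0 0 0 2 5 3], max=5
Drop 3: S rot2 at col 0 lands with bottom-row=0; cleared 0 line(s) (total 0); column heights now [1 2 2 0 2 5 3], max=5
Drop 4: I rot3 at col 0 lands with bottom-row=1; cleared 0 line(s) (total 0); column heights now [5 2 2 0 2 5 3], max=5
Drop 5: S rot0 at col 2 lands with bottom-row=2; cleared 0 line(s) (total 0); column heights now [5 2 3 4 4 5 3], max=5
Test piece L rot3 at col 4 (width 2): heights before test = [5 2 3 4 4 5 3]; fits = False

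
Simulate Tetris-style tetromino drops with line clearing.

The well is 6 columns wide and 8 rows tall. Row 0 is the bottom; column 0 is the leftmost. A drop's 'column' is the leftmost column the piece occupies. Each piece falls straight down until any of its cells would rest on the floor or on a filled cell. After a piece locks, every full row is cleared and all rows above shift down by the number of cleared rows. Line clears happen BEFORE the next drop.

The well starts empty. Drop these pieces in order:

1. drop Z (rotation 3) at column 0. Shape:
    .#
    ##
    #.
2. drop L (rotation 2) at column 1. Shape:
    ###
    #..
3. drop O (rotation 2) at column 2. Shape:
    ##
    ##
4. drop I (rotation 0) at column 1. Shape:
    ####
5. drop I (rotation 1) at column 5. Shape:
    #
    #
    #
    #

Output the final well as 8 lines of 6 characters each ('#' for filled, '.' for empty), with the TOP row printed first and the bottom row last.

Drop 1: Z rot3 at col 0 lands with bottom-row=0; cleared 0 line(s) (total 0); column heights now [2 3 0 0 0 0], max=3
Drop 2: L rot2 at col 1 lands with bottom-row=3; cleared 0 line(s) (total 0); column heights now [2 5 5 5 0 0], max=5
Drop 3: O rot2 at col 2 lands with bottom-row=5; cleared 0 line(s) (total 0); column heights now [2 5 7 7 0 0], max=7
Drop 4: I rot0 at col 1 lands with bottom-row=7; cleared 0 line(s) (total 0); column heights now [2 8 8 8 8 0], max=8
Drop 5: I rot1 at col 5 lands with bottom-row=0; cleared 0 line(s) (total 0); column heights now [2 8 8 8 8 4], max=8

Answer: .####.
..##..
..##..
.###..
.#...#
.#...#
##...#
#....#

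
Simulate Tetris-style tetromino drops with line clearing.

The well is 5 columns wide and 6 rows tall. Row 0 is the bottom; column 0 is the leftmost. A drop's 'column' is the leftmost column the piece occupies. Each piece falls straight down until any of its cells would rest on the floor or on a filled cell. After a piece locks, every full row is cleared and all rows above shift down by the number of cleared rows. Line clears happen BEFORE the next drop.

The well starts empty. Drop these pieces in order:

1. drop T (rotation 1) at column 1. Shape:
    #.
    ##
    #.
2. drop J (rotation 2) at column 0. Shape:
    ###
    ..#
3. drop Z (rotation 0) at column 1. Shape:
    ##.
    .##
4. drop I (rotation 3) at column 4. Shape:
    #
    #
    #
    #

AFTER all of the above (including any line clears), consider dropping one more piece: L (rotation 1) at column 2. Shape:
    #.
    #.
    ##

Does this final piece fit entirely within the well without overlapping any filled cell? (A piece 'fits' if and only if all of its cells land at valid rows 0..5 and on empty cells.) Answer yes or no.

Drop 1: T rot1 at col 1 lands with bottom-row=0; cleared 0 line(s) (total 0); column heights now [0 3 2 0 0], max=3
Drop 2: J rot2 at col 0 lands with bottom-row=2; cleared 0 line(s) (total 0); column heights now [4 4 4 0 0], max=4
Drop 3: Z rot0 at col 1 lands with bottom-row=4; cleared 0 line(s) (total 0); column heights now [4 6 6 5 0], max=6
Drop 4: I rot3 at col 4 lands with bottom-row=0; cleared 0 line(s) (total 0); column heights now [4 6 6 5 4], max=6
Test piece L rot1 at col 2 (width 2): heights before test = [4 6 6 5 4]; fits = False

Answer: no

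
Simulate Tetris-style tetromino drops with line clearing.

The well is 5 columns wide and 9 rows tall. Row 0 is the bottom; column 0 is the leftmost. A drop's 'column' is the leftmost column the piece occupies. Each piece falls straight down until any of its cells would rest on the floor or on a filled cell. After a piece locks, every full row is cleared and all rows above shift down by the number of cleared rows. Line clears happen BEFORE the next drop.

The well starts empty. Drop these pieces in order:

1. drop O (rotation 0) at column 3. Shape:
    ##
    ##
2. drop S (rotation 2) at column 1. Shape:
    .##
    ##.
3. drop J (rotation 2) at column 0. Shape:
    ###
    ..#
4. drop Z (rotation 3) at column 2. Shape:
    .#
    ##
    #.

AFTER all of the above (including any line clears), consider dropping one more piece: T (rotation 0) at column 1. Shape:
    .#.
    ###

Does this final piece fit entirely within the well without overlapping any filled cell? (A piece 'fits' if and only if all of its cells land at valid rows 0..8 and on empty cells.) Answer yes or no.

Drop 1: O rot0 at col 3 lands with bottom-row=0; cleared 0 line(s) (total 0); column heights now [0 0 0 2 2], max=2
Drop 2: S rot2 at col 1 lands with bottom-row=1; cleared 0 line(s) (total 0); column heights now [0 2 3 3 2], max=3
Drop 3: J rot2 at col 0 lands with bottom-row=3; cleared 0 line(s) (total 0); column heights now [5 5 5 3 2], max=5
Drop 4: Z rot3 at col 2 lands with bottom-row=5; cleared 0 line(s) (total 0); column heights now [5 5 7 8 2], max=8
Test piece T rot0 at col 1 (width 3): heights before test = [5 5 7 8 2]; fits = False

Answer: no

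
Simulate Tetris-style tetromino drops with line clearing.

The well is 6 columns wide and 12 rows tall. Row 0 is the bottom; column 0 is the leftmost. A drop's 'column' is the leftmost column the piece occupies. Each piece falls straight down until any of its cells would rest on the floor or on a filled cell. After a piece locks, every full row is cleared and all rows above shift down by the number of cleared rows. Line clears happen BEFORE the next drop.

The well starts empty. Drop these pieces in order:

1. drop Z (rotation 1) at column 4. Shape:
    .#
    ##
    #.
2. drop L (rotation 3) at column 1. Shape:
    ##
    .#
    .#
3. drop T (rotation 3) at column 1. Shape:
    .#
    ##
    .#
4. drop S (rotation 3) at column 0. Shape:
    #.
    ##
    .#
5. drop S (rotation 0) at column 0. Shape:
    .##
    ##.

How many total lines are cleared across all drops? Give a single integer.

Answer: 0

Derivation:
Drop 1: Z rot1 at col 4 lands with bottom-row=0; cleared 0 line(s) (total 0); column heights now [0 0 0 0 2 3], max=3
Drop 2: L rot3 at col 1 lands with bottom-row=0; cleared 0 line(s) (total 0); column heights now [0 3 3 0 2 3], max=3
Drop 3: T rot3 at col 1 lands with bottom-row=3; cleared 0 line(s) (total 0); column heights now [0 5 6 0 2 3], max=6
Drop 4: S rot3 at col 0 lands with bottom-row=5; cleared 0 line(s) (total 0); column heights now [8 7 6 0 2 3], max=8
Drop 5: S rot0 at col 0 lands with bottom-row=8; cleared 0 line(s) (total 0); column heights now [9 10 10 0 2 3], max=10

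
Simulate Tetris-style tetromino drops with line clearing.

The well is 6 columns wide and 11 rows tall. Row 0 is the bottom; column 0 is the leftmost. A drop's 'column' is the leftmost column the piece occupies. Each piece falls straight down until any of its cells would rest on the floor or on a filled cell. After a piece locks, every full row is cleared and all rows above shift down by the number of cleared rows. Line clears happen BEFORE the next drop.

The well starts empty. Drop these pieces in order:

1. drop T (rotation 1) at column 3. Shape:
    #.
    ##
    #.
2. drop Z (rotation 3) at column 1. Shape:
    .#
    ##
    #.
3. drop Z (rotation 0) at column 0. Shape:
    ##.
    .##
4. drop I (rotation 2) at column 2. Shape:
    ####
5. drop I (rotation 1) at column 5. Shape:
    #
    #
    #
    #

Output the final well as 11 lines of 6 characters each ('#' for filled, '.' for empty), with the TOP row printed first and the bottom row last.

Drop 1: T rot1 at col 3 lands with bottom-row=0; cleared 0 line(s) (total 0); column heights now [0 0 0 3 2 0], max=3
Drop 2: Z rot3 at col 1 lands with bottom-row=0; cleared 0 line(s) (total 0); column heights now [0 2 3 3 2 0], max=3
Drop 3: Z rot0 at col 0 lands with bottom-row=3; cleared 0 line(s) (total 0); column heights now [5 5 4 3 2 0], max=5
Drop 4: I rot2 at col 2 lands with bottom-row=4; cleared 1 line(s) (total 1); column heights now [0 4 4 3 2 0], max=4
Drop 5: I rot1 at col 5 lands with bottom-row=0; cleared 0 line(s) (total 1); column heights now [0 4 4 3 2 4], max=4

Answer: ......
......
......
......
......
......
......
.##..#
..##.#
.#####
.#.#.#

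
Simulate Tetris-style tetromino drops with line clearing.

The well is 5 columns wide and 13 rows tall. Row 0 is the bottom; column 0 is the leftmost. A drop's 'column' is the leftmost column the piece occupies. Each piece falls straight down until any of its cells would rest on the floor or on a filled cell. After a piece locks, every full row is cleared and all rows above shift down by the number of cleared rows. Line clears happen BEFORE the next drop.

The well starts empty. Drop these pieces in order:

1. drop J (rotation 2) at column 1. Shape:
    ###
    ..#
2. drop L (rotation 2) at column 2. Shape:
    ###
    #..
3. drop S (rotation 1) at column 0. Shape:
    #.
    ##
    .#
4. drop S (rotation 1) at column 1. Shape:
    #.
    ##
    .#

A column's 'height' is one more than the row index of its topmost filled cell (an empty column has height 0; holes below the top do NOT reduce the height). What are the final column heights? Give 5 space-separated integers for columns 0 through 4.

Drop 1: J rot2 at col 1 lands with bottom-row=0; cleared 0 line(s) (total 0); column heights now [0 2 2 2 0], max=2
Drop 2: L rot2 at col 2 lands with bottom-row=2; cleared 0 line(s) (total 0); column heights now [0 2 4 4 4], max=4
Drop 3: S rot1 at col 0 lands with bottom-row=2; cleared 1 line(s) (total 1); column heights now [4 3 3 2 0], max=4
Drop 4: S rot1 at col 1 lands with bottom-row=3; cleared 0 line(s) (total 1); column heights now [4 6 5 2 0], max=6

Answer: 4 6 5 2 0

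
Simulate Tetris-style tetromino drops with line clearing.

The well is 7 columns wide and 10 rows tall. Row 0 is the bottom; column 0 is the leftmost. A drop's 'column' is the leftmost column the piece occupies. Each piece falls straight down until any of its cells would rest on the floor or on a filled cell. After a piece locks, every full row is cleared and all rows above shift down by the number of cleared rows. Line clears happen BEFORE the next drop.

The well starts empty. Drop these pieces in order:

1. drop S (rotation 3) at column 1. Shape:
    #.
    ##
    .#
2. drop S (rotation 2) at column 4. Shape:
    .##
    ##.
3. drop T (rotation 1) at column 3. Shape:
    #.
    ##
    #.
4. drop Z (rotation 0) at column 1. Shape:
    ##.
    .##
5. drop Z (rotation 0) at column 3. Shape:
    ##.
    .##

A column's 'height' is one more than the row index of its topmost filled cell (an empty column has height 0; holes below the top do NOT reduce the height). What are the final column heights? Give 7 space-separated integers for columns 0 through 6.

Answer: 0 5 5 5 5 4 2

Derivation:
Drop 1: S rot3 at col 1 lands with bottom-row=0; cleared 0 line(s) (total 0); column heights now [0 3 2 0 0 0 0], max=3
Drop 2: S rot2 at col 4 lands with bottom-row=0; cleared 0 line(s) (total 0); column heights now [0 3 2 0 1 2 2], max=3
Drop 3: T rot1 at col 3 lands with bottom-row=0; cleared 0 line(s) (total 0); column heights now [0 3 2 3 2 2 2], max=3
Drop 4: Z rot0 at col 1 lands with bottom-row=3; cleared 0 line(s) (total 0); column heights now [0 5 5 4 2 2 2], max=5
Drop 5: Z rot0 at col 3 lands with bottom-row=3; cleared 0 line(s) (total 0); column heights now [0 5 5 5 5 4 2], max=5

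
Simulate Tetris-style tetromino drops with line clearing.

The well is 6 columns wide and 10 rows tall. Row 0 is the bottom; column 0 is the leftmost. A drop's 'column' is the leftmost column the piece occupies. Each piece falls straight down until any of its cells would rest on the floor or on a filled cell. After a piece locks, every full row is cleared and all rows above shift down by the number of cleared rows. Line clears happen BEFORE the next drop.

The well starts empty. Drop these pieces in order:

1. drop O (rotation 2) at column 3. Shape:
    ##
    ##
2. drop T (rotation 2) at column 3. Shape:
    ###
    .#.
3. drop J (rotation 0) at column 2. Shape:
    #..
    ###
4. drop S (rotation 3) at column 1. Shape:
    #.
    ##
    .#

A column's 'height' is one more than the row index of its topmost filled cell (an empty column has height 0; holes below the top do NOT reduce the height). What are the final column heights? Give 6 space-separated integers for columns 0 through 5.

Answer: 0 9 8 5 5 4

Derivation:
Drop 1: O rot2 at col 3 lands with bottom-row=0; cleared 0 line(s) (total 0); column heights now [0 0 0 2 2 0], max=2
Drop 2: T rot2 at col 3 lands with bottom-row=2; cleared 0 line(s) (total 0); column heights now [0 0 0 4 4 4], max=4
Drop 3: J rot0 at col 2 lands with bottom-row=4; cleared 0 line(s) (total 0); column heights now [0 0 6 5 5 4], max=6
Drop 4: S rot3 at col 1 lands with bottom-row=6; cleared 0 line(s) (total 0); column heights now [0 9 8 5 5 4], max=9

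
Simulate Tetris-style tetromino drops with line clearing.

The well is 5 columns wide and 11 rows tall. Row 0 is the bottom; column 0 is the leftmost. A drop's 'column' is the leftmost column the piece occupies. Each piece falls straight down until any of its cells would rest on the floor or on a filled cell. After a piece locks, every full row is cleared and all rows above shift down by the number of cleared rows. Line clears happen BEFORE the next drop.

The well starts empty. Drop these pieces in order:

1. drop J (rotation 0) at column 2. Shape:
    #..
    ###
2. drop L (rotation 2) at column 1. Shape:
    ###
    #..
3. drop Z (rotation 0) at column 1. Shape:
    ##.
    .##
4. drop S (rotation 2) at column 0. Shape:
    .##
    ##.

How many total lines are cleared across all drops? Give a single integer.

Drop 1: J rot0 at col 2 lands with bottom-row=0; cleared 0 line(s) (total 0); column heights now [0 0 2 1 1], max=2
Drop 2: L rot2 at col 1 lands with bottom-row=1; cleared 0 line(s) (total 0); column heights now [0 3 3 3 1], max=3
Drop 3: Z rot0 at col 1 lands with bottom-row=3; cleared 0 line(s) (total 0); column heights now [0 5 5 4 1], max=5
Drop 4: S rot2 at col 0 lands with bottom-row=5; cleared 0 line(s) (total 0); column heights now [6 7 7 4 1], max=7

Answer: 0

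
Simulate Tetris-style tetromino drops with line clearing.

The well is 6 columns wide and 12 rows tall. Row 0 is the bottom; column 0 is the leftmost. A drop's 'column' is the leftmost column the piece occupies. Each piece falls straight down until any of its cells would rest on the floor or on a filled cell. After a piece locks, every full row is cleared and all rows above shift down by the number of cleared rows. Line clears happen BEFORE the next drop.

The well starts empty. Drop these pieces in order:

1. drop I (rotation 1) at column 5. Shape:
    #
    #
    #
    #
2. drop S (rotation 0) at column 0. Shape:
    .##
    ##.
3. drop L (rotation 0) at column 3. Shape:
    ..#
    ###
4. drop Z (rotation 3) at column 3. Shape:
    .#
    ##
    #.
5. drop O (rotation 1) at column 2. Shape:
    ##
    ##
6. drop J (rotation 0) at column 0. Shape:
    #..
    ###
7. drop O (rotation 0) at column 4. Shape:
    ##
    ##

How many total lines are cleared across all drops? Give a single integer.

Drop 1: I rot1 at col 5 lands with bottom-row=0; cleared 0 line(s) (total 0); column heights now [0 0 0 0 0 4], max=4
Drop 2: S rot0 at col 0 lands with bottom-row=0; cleared 0 line(s) (total 0); column heights now [1 2 2 0 0 4], max=4
Drop 3: L rot0 at col 3 lands with bottom-row=4; cleared 0 line(s) (total 0); column heights now [1 2 2 5 5 6], max=6
Drop 4: Z rot3 at col 3 lands with bottom-row=5; cleared 0 line(s) (total 0); column heights now [1 2 2 7 8 6], max=8
Drop 5: O rot1 at col 2 lands with bottom-row=7; cleared 0 line(s) (total 0); column heights now [1 2 9 9 8 6], max=9
Drop 6: J rot0 at col 0 lands with bottom-row=9; cleared 0 line(s) (total 0); column heights now [11 10 10 9 8 6], max=11
Drop 7: O rot0 at col 4 lands with bottom-row=8; cleared 0 line(s) (total 0); column heights now [11 10 10 9 10 10], max=11

Answer: 0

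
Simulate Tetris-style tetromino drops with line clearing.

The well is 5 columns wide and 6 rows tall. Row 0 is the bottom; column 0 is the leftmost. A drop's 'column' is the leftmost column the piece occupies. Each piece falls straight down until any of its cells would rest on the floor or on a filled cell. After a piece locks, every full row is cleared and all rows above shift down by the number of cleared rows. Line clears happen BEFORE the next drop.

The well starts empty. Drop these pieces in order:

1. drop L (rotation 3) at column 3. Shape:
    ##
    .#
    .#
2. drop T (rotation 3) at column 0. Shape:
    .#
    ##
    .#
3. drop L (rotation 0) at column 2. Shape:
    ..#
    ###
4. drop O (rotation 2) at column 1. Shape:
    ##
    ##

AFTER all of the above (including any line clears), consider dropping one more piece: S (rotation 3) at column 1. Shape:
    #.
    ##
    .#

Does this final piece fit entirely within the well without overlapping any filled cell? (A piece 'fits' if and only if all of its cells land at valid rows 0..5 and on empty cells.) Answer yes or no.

Answer: no

Derivation:
Drop 1: L rot3 at col 3 lands with bottom-row=0; cleared 0 line(s) (total 0); column heights now [0 0 0 3 3], max=3
Drop 2: T rot3 at col 0 lands with bottom-row=0; cleared 0 line(s) (total 0); column heights now [2 3 0 3 3], max=3
Drop 3: L rot0 at col 2 lands with bottom-row=3; cleared 0 line(s) (total 0); column heights now [2 3 4 4 5], max=5
Drop 4: O rot2 at col 1 lands with bottom-row=4; cleared 0 line(s) (total 0); column heights now [2 6 6 4 5], max=6
Test piece S rot3 at col 1 (width 2): heights before test = [2 6 6 4 5]; fits = False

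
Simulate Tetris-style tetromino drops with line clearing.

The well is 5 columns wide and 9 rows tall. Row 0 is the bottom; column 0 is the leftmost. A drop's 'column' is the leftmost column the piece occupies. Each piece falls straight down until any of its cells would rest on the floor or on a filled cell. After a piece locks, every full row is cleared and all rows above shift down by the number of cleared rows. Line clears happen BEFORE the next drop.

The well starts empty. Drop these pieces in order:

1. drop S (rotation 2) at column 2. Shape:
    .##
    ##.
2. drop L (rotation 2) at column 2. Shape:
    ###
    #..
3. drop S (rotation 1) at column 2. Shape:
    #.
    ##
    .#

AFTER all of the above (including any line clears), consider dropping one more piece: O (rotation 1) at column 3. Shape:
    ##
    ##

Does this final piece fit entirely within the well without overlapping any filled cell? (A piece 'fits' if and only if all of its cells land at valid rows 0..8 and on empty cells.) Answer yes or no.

Drop 1: S rot2 at col 2 lands with bottom-row=0; cleared 0 line(s) (total 0); column heights now [0 0 1 2 2], max=2
Drop 2: L rot2 at col 2 lands with bottom-row=1; cleared 0 line(s) (total 0); column heights now [0 0 3 3 3], max=3
Drop 3: S rot1 at col 2 lands with bottom-row=3; cleared 0 line(s) (total 0); column heights now [0 0 6 5 3], max=6
Test piece O rot1 at col 3 (width 2): heights before test = [0 0 6 5 3]; fits = True

Answer: yes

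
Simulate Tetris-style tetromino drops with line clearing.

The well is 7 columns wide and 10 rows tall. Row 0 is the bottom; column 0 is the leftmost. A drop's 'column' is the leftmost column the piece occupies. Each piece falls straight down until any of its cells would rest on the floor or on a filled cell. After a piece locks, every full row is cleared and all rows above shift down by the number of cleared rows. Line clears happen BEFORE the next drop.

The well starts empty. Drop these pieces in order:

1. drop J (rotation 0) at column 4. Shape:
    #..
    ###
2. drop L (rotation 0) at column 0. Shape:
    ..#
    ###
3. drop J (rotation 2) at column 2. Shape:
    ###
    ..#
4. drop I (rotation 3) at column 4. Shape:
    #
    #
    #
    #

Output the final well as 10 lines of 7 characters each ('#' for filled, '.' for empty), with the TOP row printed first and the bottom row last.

Drop 1: J rot0 at col 4 lands with bottom-row=0; cleared 0 line(s) (total 0); column heights now [0 0 0 0 2 1 1], max=2
Drop 2: L rot0 at col 0 lands with bottom-row=0; cleared 0 line(s) (total 0); column heights now [1 1 2 0 2 1 1], max=2
Drop 3: J rot2 at col 2 lands with bottom-row=2; cleared 0 line(s) (total 0); column heights now [1 1 4 4 4 1 1], max=4
Drop 4: I rot3 at col 4 lands with bottom-row=4; cleared 0 line(s) (total 0); column heights now [1 1 4 4 8 1 1], max=8

Answer: .......
.......
....#..
....#..
....#..
....#..
..###..
....#..
..#.#..
###.###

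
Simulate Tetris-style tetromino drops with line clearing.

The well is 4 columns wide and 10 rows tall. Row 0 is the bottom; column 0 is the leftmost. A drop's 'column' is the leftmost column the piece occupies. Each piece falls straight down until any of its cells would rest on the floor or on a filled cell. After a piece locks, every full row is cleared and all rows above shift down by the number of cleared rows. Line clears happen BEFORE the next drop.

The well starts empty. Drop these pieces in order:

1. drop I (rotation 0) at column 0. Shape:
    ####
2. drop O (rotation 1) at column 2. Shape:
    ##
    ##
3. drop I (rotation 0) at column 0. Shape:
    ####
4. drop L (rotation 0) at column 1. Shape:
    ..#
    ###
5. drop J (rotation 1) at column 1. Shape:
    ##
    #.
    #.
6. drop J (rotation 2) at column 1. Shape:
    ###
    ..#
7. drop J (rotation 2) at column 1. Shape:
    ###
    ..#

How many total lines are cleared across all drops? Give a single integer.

Answer: 2

Derivation:
Drop 1: I rot0 at col 0 lands with bottom-row=0; cleared 1 line(s) (total 1); column heights now [0 0 0 0], max=0
Drop 2: O rot1 at col 2 lands with bottom-row=0; cleared 0 line(s) (total 1); column heights now [0 0 2 2], max=2
Drop 3: I rot0 at col 0 lands with bottom-row=2; cleared 1 line(s) (total 2); column heights now [0 0 2 2], max=2
Drop 4: L rot0 at col 1 lands with bottom-row=2; cleared 0 line(s) (total 2); column heights now [0 3 3 4], max=4
Drop 5: J rot1 at col 1 lands with bottom-row=3; cleared 0 line(s) (total 2); column heights now [0 6 6 4], max=6
Drop 6: J rot2 at col 1 lands with bottom-row=5; cleared 0 line(s) (total 2); column heights now [0 7 7 7], max=7
Drop 7: J rot2 at col 1 lands with bottom-row=7; cleared 0 line(s) (total 2); column heights now [0 9 9 9], max=9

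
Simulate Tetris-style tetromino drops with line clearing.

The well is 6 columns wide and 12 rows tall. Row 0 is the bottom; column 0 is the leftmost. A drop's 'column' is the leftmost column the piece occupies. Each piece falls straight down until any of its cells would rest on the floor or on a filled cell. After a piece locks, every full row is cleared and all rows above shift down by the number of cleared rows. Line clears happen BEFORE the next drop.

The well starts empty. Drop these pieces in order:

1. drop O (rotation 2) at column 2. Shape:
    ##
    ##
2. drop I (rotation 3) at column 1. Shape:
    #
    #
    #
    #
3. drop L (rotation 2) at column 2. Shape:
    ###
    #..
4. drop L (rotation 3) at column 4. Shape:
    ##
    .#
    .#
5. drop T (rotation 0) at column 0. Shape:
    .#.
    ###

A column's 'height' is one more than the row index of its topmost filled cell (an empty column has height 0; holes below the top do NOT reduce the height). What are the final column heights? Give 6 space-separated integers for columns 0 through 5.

Answer: 5 6 5 4 5 5

Derivation:
Drop 1: O rot2 at col 2 lands with bottom-row=0; cleared 0 line(s) (total 0); column heights now [0 0 2 2 0 0], max=2
Drop 2: I rot3 at col 1 lands with bottom-row=0; cleared 0 line(s) (total 0); column heights now [0 4 2 2 0 0], max=4
Drop 3: L rot2 at col 2 lands with bottom-row=2; cleared 0 line(s) (total 0); column heights now [0 4 4 4 4 0], max=4
Drop 4: L rot3 at col 4 lands with bottom-row=2; cleared 0 line(s) (total 0); column heights now [0 4 4 4 5 5], max=5
Drop 5: T rot0 at col 0 lands with bottom-row=4; cleared 0 line(s) (total 0); column heights now [5 6 5 4 5 5], max=6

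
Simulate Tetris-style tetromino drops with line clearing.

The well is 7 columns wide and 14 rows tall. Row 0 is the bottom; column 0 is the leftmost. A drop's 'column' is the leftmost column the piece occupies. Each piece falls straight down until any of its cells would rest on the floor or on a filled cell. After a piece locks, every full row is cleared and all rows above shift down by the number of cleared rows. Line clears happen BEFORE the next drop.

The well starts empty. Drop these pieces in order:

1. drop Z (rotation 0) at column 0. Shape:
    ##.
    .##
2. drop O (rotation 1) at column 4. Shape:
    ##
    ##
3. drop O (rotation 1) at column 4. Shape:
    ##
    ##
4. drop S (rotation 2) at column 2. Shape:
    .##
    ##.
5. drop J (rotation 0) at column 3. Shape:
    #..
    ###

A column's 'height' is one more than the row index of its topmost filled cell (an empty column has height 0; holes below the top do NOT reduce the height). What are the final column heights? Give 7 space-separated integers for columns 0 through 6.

Drop 1: Z rot0 at col 0 lands with bottom-row=0; cleared 0 line(s) (total 0); column heights now [2 2 1 0 0 0 0], max=2
Drop 2: O rot1 at col 4 lands with bottom-row=0; cleared 0 line(s) (total 0); column heights now [2 2 1 0 2 2 0], max=2
Drop 3: O rot1 at col 4 lands with bottom-row=2; cleared 0 line(s) (total 0); column heights now [2 2 1 0 4 4 0], max=4
Drop 4: S rot2 at col 2 lands with bottom-row=3; cleared 0 line(s) (total 0); column heights now [2 2 4 5 5 4 0], max=5
Drop 5: J rot0 at col 3 lands with bottom-row=5; cleared 0 line(s) (total 0); column heights now [2 2 4 7 6 6 0], max=7

Answer: 2 2 4 7 6 6 0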